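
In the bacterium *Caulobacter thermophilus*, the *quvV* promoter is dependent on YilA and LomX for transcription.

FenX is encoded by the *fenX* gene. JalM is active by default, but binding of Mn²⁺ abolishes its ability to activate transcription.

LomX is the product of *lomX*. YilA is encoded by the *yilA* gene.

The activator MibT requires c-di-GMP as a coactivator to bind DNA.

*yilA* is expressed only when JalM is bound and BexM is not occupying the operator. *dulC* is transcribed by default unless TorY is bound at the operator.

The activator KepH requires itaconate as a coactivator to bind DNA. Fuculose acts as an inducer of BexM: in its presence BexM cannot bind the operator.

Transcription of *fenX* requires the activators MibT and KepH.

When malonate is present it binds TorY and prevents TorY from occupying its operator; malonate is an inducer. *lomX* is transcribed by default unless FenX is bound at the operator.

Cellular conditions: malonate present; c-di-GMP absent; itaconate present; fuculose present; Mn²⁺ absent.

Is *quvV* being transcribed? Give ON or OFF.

Mn²⁺ is absent, so JalM is active.
Fuculose is present, so BexM is inactive.
No repressor is bound and JalM is active, so *yilA* is transcribed.
So YilA is produced and active.
c-di-GMP is absent, so MibT is inactive.
Itaconate is present, so KepH is active.
Required activator MibT is absent, so *fenX* is not transcribed.
So FenX is not produced.
With no repressor bound, *lomX* is transcribed.
So LomX is produced and active.
No repressor is bound and YilA and LomX are active, so *quvV* is transcribed.

ON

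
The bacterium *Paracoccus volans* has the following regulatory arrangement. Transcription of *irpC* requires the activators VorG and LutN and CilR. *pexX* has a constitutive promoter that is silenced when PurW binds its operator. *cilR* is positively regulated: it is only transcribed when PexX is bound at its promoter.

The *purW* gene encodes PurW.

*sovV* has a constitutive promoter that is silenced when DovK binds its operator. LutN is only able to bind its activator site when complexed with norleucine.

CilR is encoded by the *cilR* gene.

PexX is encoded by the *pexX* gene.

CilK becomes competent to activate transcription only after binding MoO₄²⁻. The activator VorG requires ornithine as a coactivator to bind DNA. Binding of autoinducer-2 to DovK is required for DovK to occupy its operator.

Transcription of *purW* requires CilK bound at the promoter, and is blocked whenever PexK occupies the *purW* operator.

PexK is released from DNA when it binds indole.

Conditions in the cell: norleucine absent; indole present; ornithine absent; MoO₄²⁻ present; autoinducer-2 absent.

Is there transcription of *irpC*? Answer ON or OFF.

OFF

Ornithine is absent, so VorG is inactive.
Norleucine is absent, so LutN is inactive.
MoO₄²⁻ is present, so CilK is active.
Indole is present, so PexK is inactive.
No repressor is bound and CilK is active, so *purW* is transcribed.
So PurW is produced and active.
With repressor PurW bound, *pexX* is not transcribed.
So PexX is not produced.
Required activator PexX is absent, so *cilR* is not transcribed.
So CilR is not produced.
Required activator VorG is absent, so *irpC* is not transcribed.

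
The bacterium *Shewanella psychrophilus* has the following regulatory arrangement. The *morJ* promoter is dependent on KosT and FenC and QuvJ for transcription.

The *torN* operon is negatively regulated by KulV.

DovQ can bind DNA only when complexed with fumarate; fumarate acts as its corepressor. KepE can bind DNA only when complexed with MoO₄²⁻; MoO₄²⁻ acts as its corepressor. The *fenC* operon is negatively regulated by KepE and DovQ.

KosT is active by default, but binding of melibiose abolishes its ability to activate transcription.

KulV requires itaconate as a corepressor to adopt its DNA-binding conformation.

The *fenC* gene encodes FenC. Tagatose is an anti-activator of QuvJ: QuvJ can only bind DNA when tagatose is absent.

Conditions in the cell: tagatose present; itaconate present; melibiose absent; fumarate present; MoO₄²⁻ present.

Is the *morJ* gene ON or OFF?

OFF

Melibiose is absent, so KosT is active.
MoO₄²⁻ is present, so KepE is active.
Fumarate is present, so DovQ is active.
With repressor KepE bound, *fenC* is not transcribed.
So FenC is not produced.
Tagatose is present, so QuvJ is inactive.
Required activator FenC is absent, so *morJ* is not transcribed.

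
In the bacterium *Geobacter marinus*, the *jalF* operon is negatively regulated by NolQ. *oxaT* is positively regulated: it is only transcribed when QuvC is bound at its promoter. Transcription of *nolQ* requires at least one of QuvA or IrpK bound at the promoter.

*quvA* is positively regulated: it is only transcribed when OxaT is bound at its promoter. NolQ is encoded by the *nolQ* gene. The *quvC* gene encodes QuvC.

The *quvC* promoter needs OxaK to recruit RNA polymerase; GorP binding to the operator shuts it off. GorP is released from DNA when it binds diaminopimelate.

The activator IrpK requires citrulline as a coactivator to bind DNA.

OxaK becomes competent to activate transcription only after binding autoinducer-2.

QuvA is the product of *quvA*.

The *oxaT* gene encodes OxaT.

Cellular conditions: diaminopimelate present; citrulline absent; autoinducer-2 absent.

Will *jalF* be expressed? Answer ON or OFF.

Autoinducer-2 is absent, so OxaK is inactive.
Diaminopimelate is present, so GorP is inactive.
Required activator OxaK is absent, so *quvC* is not transcribed.
So QuvC is not produced.
Required activator QuvC is absent, so *oxaT* is not transcribed.
So OxaT is not produced.
Required activator OxaT is absent, so *quvA* is not transcribed.
So QuvA is not produced.
Citrulline is absent, so IrpK is inactive.
No activator is available at the *nolQ* promoter, so *nolQ* is not transcribed.
So NolQ is not produced.
With no repressor bound, *jalF* is transcribed.

ON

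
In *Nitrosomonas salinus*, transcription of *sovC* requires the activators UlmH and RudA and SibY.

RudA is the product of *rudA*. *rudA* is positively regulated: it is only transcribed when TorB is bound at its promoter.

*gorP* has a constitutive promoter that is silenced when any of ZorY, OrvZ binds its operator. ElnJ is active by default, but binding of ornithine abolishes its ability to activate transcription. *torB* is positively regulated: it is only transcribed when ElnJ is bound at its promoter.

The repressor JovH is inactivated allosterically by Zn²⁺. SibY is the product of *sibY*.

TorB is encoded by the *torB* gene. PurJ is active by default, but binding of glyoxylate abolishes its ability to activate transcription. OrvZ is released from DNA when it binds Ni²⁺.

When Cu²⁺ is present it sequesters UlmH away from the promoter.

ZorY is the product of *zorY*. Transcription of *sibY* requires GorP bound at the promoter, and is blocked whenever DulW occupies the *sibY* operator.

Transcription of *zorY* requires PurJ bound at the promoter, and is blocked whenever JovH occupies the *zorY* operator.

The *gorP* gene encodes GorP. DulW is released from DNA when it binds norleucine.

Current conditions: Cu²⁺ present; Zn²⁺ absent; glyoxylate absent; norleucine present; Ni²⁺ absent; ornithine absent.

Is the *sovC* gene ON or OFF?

Cu²⁺ is present, so UlmH is inactive.
Ornithine is absent, so ElnJ is active.
No repressor is bound and ElnJ is active, so *torB* is transcribed.
So TorB is produced and active.
No repressor is bound and TorB is active, so *rudA* is transcribed.
So RudA is produced and active.
Glyoxylate is absent, so PurJ is active.
Zn²⁺ is absent, so JovH is active.
With repressor JovH bound, *zorY* is not transcribed.
So ZorY is not produced.
Ni²⁺ is absent, so OrvZ is active.
With repressor OrvZ bound, *gorP* is not transcribed.
So GorP is not produced.
Norleucine is present, so DulW is inactive.
Required activator GorP is absent, so *sibY* is not transcribed.
So SibY is not produced.
Required activator UlmH is absent, so *sovC* is not transcribed.

OFF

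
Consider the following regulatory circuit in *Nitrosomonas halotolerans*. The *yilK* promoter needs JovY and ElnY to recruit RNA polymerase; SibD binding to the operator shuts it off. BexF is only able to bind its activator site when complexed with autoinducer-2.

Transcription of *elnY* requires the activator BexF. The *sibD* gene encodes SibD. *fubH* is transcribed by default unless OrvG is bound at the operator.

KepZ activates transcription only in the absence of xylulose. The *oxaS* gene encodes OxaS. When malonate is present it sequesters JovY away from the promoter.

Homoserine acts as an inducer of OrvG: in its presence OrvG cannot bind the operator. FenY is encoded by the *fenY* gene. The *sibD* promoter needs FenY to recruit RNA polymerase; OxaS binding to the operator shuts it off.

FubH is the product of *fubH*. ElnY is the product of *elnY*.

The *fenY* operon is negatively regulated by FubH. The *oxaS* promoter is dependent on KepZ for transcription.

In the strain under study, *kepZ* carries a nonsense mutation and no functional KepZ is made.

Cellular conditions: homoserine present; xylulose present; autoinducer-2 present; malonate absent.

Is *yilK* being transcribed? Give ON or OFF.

ON

Malonate is absent, so JovY is active.
Autoinducer-2 is present, so BexF is active.
No repressor is bound and BexF is active, so *elnY* is transcribed.
So ElnY is produced and active.
KepZ is non-functional in this strain, so it has no effect.
Required activator KepZ is absent, so *oxaS* is not transcribed.
So OxaS is not produced.
Homoserine is present, so OrvG is inactive.
With no repressor bound, *fubH* is transcribed.
So FubH is produced and active.
With repressor FubH bound, *fenY* is not transcribed.
So FenY is not produced.
Required activator FenY is absent, so *sibD* is not transcribed.
So SibD is not produced.
No repressor is bound and JovY and ElnY are active, so *yilK* is transcribed.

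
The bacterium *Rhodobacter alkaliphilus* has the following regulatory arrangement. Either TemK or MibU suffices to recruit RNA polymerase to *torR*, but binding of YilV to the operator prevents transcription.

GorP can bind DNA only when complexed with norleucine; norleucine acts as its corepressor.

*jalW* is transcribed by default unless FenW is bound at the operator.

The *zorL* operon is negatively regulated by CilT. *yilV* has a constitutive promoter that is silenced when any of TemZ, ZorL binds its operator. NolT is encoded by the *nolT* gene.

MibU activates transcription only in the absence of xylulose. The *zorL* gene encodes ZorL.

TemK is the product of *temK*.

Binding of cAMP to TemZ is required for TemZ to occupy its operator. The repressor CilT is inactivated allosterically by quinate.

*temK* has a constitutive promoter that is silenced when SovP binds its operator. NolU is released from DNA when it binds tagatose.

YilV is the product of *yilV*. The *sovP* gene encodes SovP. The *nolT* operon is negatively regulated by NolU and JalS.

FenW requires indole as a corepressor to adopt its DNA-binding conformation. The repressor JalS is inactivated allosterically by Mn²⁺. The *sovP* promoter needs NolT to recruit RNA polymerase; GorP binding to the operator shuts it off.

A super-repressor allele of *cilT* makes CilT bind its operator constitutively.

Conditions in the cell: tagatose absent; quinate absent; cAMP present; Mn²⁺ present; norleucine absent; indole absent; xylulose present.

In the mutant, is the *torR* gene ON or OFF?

ON

Norleucine is absent, so GorP is inactive.
Tagatose is absent, so NolU is active.
Mn²⁺ is present, so JalS is inactive.
With repressor NolU bound, *nolT* is not transcribed.
So NolT is not produced.
Required activator NolT is absent, so *sovP* is not transcribed.
So SovP is not produced.
With no repressor bound, *temK* is transcribed.
So TemK is produced and active.
cAMP is present, so TemZ is active.
CilT is constitutively active in this strain.
With repressor CilT bound, *zorL* is not transcribed.
So ZorL is not produced.
With repressor TemZ bound, *yilV* is not transcribed.
So YilV is not produced.
Xylulose is present, so MibU is inactive.
Activator TemK is present, so *torR* is transcribed.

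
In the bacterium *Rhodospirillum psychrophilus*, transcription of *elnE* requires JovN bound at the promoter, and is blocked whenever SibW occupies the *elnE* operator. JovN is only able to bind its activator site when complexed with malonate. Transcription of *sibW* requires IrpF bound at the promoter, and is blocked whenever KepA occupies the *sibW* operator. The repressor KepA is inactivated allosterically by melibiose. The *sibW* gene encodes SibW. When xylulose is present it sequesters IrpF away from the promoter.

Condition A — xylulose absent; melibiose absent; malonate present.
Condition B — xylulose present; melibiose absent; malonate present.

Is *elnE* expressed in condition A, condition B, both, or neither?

both

Condition A:
Xylulose is absent, so IrpF is active.
Melibiose is absent, so KepA is active.
With repressor KepA bound, *sibW* is not transcribed.
So SibW is not produced.
Malonate is present, so JovN is active.
No repressor is bound and JovN is active, so *elnE* is transcribed.
→ *elnE* is ON in A.
Condition B:
Xylulose is present, so IrpF is inactive.
Melibiose is absent, so KepA is active.
With repressor KepA bound, *sibW* is not transcribed.
So SibW is not produced.
Malonate is present, so JovN is active.
No repressor is bound and JovN is active, so *elnE* is transcribed.
→ *elnE* is ON in B.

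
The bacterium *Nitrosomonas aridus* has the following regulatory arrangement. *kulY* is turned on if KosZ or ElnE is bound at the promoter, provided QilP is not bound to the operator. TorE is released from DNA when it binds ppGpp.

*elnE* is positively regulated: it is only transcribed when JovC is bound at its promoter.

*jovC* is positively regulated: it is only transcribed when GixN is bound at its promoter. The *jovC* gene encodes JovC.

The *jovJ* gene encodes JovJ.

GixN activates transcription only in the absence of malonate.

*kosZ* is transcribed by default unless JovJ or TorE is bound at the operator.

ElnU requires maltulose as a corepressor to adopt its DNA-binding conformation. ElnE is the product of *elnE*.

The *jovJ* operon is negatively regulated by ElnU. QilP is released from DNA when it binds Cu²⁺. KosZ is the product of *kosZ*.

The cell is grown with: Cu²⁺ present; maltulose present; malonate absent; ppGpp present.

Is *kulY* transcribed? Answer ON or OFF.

ON

Cu²⁺ is present, so QilP is inactive.
Maltulose is present, so ElnU is active.
With repressor ElnU bound, *jovJ* is not transcribed.
So JovJ is not produced.
ppGpp is present, so TorE is inactive.
With no repressor bound, *kosZ* is transcribed.
So KosZ is produced and active.
Malonate is absent, so GixN is active.
No repressor is bound and GixN is active, so *jovC* is transcribed.
So JovC is produced and active.
No repressor is bound and JovC is active, so *elnE* is transcribed.
So ElnE is produced and active.
Activator KosZ is present, so *kulY* is transcribed.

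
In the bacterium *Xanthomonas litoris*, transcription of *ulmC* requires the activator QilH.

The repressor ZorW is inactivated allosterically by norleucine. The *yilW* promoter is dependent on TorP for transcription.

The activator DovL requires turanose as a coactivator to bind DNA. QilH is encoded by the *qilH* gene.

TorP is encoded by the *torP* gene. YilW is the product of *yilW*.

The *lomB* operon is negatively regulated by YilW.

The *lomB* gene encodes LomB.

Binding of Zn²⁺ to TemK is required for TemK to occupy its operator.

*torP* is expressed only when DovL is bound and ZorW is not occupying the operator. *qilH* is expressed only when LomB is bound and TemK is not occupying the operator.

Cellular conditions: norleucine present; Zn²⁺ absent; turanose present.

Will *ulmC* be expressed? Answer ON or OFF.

OFF

Turanose is present, so DovL is active.
Norleucine is present, so ZorW is inactive.
No repressor is bound and DovL is active, so *torP* is transcribed.
So TorP is produced and active.
No repressor is bound and TorP is active, so *yilW* is transcribed.
So YilW is produced and active.
With repressor YilW bound, *lomB* is not transcribed.
So LomB is not produced.
Zn²⁺ is absent, so TemK is inactive.
Required activator LomB is absent, so *qilH* is not transcribed.
So QilH is not produced.
Required activator QilH is absent, so *ulmC* is not transcribed.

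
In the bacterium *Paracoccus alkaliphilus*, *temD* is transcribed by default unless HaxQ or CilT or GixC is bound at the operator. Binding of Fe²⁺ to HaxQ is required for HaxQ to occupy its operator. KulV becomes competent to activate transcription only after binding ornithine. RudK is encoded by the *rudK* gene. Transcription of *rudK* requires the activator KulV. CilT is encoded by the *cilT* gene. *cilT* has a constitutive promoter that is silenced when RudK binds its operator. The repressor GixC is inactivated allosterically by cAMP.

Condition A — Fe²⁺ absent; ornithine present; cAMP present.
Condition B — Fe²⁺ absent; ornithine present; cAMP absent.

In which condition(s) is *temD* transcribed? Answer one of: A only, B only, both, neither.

A only

Condition A:
Fe²⁺ is absent, so HaxQ is inactive.
Ornithine is present, so KulV is active.
No repressor is bound and KulV is active, so *rudK* is transcribed.
So RudK is produced and active.
With repressor RudK bound, *cilT* is not transcribed.
So CilT is not produced.
cAMP is present, so GixC is inactive.
With no repressor bound, *temD* is transcribed.
→ *temD* is ON in A.
Condition B:
Fe²⁺ is absent, so HaxQ is inactive.
Ornithine is present, so KulV is active.
No repressor is bound and KulV is active, so *rudK* is transcribed.
So RudK is produced and active.
With repressor RudK bound, *cilT* is not transcribed.
So CilT is not produced.
cAMP is absent, so GixC is active.
With repressor GixC bound, *temD* is not transcribed.
→ *temD* is OFF in B.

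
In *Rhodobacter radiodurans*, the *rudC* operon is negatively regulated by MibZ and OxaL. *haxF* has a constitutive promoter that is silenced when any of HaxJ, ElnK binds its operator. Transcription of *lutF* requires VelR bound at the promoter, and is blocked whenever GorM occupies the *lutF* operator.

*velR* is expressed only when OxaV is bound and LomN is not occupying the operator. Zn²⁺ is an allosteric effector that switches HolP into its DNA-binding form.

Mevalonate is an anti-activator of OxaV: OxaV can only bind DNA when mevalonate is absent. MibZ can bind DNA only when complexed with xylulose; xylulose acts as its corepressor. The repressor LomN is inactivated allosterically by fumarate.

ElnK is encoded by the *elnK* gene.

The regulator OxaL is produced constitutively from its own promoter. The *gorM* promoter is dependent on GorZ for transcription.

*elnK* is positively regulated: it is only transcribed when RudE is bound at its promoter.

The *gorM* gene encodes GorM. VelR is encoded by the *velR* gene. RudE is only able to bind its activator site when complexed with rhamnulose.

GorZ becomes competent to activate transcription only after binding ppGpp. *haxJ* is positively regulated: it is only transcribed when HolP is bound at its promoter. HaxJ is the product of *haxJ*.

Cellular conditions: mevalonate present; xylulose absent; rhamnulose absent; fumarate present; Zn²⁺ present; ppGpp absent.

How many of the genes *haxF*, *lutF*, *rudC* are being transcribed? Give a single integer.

0

Zn²⁺ is present, so HolP is active.
No repressor is bound and HolP is active, so *haxJ* is transcribed.
So HaxJ is produced and active.
Rhamnulose is absent, so RudE is inactive.
Required activator RudE is absent, so *elnK* is not transcribed.
So ElnK is not produced.
With repressor HaxJ bound, *haxF* is not transcribed.
→ *haxF* is OFF.
Mevalonate is present, so OxaV is inactive.
Fumarate is present, so LomN is inactive.
Required activator OxaV is absent, so *velR* is not transcribed.
So VelR is not produced.
ppGpp is absent, so GorZ is inactive.
Required activator GorZ is absent, so *gorM* is not transcribed.
So GorM is not produced.
Required activator VelR is absent, so *lutF* is not transcribed.
→ *lutF* is OFF.
Xylulose is absent, so MibZ is inactive.
OxaL is produced constitutively and is active.
With repressor OxaL bound, *rudC* is not transcribed.
→ *rudC* is OFF.
0 of the 3 genes are transcribed.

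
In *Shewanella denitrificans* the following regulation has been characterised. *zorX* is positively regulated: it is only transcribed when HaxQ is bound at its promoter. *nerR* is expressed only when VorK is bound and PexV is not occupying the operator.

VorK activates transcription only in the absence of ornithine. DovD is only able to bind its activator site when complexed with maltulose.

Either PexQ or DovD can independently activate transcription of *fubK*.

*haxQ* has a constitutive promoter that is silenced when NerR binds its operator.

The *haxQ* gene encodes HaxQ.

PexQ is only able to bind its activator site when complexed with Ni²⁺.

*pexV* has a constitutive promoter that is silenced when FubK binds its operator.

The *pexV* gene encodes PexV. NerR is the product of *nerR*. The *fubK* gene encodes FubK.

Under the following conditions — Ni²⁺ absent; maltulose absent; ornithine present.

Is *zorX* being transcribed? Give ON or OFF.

ON

Ni²⁺ is absent, so PexQ is inactive.
Maltulose is absent, so DovD is inactive.
No activator is available at the *fubK* promoter, so *fubK* is not transcribed.
So FubK is not produced.
With no repressor bound, *pexV* is transcribed.
So PexV is produced and active.
Ornithine is present, so VorK is inactive.
With repressor PexV bound, *nerR* is not transcribed.
So NerR is not produced.
With no repressor bound, *haxQ* is transcribed.
So HaxQ is produced and active.
No repressor is bound and HaxQ is active, so *zorX* is transcribed.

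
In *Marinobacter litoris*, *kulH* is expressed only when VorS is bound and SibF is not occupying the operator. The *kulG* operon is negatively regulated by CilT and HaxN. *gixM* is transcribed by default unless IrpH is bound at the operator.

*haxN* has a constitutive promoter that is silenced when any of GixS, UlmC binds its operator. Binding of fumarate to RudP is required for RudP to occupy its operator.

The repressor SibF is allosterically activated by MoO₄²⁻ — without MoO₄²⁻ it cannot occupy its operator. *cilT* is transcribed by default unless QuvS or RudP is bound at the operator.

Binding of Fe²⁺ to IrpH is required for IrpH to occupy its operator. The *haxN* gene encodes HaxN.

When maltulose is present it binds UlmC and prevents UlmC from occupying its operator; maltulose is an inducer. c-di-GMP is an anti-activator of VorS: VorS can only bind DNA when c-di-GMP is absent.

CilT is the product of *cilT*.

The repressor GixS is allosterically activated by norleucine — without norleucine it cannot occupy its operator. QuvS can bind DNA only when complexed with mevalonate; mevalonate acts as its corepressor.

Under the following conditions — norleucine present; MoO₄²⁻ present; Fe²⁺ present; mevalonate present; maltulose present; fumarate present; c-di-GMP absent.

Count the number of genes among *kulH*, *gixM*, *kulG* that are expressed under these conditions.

1

MoO₄²⁻ is present, so SibF is active.
c-di-GMP is absent, so VorS is active.
With repressor SibF bound, *kulH* is not transcribed.
→ *kulH* is OFF.
Fe²⁺ is present, so IrpH is active.
With repressor IrpH bound, *gixM* is not transcribed.
→ *gixM* is OFF.
Mevalonate is present, so QuvS is active.
Fumarate is present, so RudP is active.
With repressor QuvS bound, *cilT* is not transcribed.
So CilT is not produced.
Norleucine is present, so GixS is active.
Maltulose is present, so UlmC is inactive.
With repressor GixS bound, *haxN* is not transcribed.
So HaxN is not produced.
With no repressor bound, *kulG* is transcribed.
→ *kulG* is ON.
1 of the 3 genes is transcribed.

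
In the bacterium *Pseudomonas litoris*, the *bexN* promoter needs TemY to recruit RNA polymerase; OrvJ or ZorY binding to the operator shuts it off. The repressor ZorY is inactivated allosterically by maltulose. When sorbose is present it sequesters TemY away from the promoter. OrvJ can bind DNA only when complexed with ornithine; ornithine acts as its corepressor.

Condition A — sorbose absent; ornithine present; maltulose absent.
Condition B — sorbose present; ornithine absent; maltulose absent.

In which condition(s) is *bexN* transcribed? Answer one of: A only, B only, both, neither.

neither

Condition A:
Sorbose is absent, so TemY is active.
Ornithine is present, so OrvJ is active.
Maltulose is absent, so ZorY is active.
With repressor OrvJ bound, *bexN* is not transcribed.
→ *bexN* is OFF in A.
Condition B:
Sorbose is present, so TemY is inactive.
Ornithine is absent, so OrvJ is inactive.
Maltulose is absent, so ZorY is active.
With repressor ZorY bound, *bexN* is not transcribed.
→ *bexN* is OFF in B.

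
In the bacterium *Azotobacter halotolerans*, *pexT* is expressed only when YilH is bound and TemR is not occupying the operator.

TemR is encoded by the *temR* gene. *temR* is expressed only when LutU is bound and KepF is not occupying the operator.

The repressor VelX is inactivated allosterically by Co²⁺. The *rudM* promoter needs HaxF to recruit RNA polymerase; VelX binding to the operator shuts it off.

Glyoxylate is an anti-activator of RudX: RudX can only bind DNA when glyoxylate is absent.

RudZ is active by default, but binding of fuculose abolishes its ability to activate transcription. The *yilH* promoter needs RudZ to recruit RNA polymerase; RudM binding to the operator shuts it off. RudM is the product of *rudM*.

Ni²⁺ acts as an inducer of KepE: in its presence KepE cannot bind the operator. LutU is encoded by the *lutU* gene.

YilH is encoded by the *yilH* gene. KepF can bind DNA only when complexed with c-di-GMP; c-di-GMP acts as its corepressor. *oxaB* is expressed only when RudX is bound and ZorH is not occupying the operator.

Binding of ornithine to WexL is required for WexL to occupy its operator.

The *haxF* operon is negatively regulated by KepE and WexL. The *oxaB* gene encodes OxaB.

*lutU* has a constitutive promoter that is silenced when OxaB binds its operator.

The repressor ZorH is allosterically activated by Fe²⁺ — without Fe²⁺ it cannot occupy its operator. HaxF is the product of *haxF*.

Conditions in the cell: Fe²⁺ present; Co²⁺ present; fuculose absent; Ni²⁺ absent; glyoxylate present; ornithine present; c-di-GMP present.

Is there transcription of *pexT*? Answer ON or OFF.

ON

Fe²⁺ is present, so ZorH is active.
Glyoxylate is present, so RudX is inactive.
With repressor ZorH bound, *oxaB* is not transcribed.
So OxaB is not produced.
With no repressor bound, *lutU* is transcribed.
So LutU is produced and active.
c-di-GMP is present, so KepF is active.
With repressor KepF bound, *temR* is not transcribed.
So TemR is not produced.
Fuculose is absent, so RudZ is active.
Co²⁺ is present, so VelX is inactive.
Ni²⁺ is absent, so KepE is active.
Ornithine is present, so WexL is active.
With repressor KepE bound, *haxF* is not transcribed.
So HaxF is not produced.
Required activator HaxF is absent, so *rudM* is not transcribed.
So RudM is not produced.
No repressor is bound and RudZ is active, so *yilH* is transcribed.
So YilH is produced and active.
No repressor is bound and YilH is active, so *pexT* is transcribed.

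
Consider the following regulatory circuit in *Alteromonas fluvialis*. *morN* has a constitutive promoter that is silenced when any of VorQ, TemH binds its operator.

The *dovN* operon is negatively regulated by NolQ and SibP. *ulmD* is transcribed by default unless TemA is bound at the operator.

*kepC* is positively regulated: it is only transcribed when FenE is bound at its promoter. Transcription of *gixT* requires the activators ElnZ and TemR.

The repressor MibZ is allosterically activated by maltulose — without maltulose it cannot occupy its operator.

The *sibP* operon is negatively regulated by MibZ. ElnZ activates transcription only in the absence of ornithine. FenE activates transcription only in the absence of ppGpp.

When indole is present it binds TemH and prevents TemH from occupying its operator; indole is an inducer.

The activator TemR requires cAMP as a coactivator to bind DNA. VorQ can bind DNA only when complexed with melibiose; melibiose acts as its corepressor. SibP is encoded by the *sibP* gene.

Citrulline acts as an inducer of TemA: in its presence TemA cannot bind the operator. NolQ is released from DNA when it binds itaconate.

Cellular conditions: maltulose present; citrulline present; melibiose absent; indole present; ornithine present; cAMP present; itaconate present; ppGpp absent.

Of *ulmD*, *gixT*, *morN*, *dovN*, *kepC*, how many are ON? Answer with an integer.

Citrulline is present, so TemA is inactive.
With no repressor bound, *ulmD* is transcribed.
→ *ulmD* is ON.
Ornithine is present, so ElnZ is inactive.
cAMP is present, so TemR is active.
Required activator ElnZ is absent, so *gixT* is not transcribed.
→ *gixT* is OFF.
Melibiose is absent, so VorQ is inactive.
Indole is present, so TemH is inactive.
With no repressor bound, *morN* is transcribed.
→ *morN* is ON.
Itaconate is present, so NolQ is inactive.
Maltulose is present, so MibZ is active.
With repressor MibZ bound, *sibP* is not transcribed.
So SibP is not produced.
With no repressor bound, *dovN* is transcribed.
→ *dovN* is ON.
ppGpp is absent, so FenE is active.
No repressor is bound and FenE is active, so *kepC* is transcribed.
→ *kepC* is ON.
4 of the 5 genes are transcribed.

4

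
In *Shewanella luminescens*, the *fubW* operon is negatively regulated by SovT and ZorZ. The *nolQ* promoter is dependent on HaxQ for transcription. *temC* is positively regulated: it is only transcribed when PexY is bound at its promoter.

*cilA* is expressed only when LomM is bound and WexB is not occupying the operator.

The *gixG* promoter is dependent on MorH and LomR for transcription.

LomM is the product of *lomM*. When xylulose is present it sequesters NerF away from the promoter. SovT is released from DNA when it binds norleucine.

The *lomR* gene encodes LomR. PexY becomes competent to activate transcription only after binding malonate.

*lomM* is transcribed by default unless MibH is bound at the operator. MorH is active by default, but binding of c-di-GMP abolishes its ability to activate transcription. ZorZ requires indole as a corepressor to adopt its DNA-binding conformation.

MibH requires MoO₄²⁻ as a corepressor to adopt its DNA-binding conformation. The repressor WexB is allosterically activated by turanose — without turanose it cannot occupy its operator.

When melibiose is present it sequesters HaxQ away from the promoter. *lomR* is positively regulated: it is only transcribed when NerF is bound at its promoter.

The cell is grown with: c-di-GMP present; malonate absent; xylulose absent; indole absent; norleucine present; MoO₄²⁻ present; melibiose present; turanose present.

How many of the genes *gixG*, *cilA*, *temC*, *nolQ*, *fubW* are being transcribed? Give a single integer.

1

c-di-GMP is present, so MorH is inactive.
Xylulose is absent, so NerF is active.
No repressor is bound and NerF is active, so *lomR* is transcribed.
So LomR is produced and active.
Required activator MorH is absent, so *gixG* is not transcribed.
→ *gixG* is OFF.
MoO₄²⁻ is present, so MibH is active.
With repressor MibH bound, *lomM* is not transcribed.
So LomM is not produced.
Turanose is present, so WexB is active.
With repressor WexB bound, *cilA* is not transcribed.
→ *cilA* is OFF.
Malonate is absent, so PexY is inactive.
Required activator PexY is absent, so *temC* is not transcribed.
→ *temC* is OFF.
Melibiose is present, so HaxQ is inactive.
Required activator HaxQ is absent, so *nolQ* is not transcribed.
→ *nolQ* is OFF.
Norleucine is present, so SovT is inactive.
Indole is absent, so ZorZ is inactive.
With no repressor bound, *fubW* is transcribed.
→ *fubW* is ON.
1 of the 5 genes is transcribed.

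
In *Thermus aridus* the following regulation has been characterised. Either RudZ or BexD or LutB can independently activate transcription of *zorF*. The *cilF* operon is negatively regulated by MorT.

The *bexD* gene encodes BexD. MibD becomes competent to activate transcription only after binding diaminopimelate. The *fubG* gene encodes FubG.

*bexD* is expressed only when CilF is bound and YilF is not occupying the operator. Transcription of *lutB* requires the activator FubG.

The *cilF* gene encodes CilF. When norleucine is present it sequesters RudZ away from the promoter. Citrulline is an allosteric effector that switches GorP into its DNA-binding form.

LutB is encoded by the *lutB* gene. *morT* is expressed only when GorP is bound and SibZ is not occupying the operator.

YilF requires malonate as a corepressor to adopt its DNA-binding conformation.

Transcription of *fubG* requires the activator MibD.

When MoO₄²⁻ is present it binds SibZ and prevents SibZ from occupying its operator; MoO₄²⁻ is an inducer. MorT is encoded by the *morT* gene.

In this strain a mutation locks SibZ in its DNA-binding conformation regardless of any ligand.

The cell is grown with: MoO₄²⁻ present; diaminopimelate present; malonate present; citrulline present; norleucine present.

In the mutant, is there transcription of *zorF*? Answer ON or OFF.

ON

Norleucine is present, so RudZ is inactive.
Citrulline is present, so GorP is active.
SibZ is constitutively active in this strain.
With repressor SibZ bound, *morT* is not transcribed.
So MorT is not produced.
With no repressor bound, *cilF* is transcribed.
So CilF is produced and active.
Malonate is present, so YilF is active.
With repressor YilF bound, *bexD* is not transcribed.
So BexD is not produced.
Diaminopimelate is present, so MibD is active.
No repressor is bound and MibD is active, so *fubG* is transcribed.
So FubG is produced and active.
No repressor is bound and FubG is active, so *lutB* is transcribed.
So LutB is produced and active.
Activator LutB is present, so *zorF* is transcribed.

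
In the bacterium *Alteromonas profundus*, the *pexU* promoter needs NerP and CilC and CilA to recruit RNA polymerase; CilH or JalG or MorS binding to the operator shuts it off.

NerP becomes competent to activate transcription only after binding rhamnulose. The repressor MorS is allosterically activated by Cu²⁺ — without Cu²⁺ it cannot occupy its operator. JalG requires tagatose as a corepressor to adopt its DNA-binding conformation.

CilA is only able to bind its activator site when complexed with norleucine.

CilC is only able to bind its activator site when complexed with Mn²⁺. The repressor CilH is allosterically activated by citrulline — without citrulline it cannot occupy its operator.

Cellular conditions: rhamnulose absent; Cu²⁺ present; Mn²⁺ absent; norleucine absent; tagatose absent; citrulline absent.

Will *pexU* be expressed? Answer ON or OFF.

Rhamnulose is absent, so NerP is inactive.
Citrulline is absent, so CilH is inactive.
Mn²⁺ is absent, so CilC is inactive.
Tagatose is absent, so JalG is inactive.
Cu²⁺ is present, so MorS is active.
Norleucine is absent, so CilA is inactive.
With repressor MorS bound, *pexU* is not transcribed.

OFF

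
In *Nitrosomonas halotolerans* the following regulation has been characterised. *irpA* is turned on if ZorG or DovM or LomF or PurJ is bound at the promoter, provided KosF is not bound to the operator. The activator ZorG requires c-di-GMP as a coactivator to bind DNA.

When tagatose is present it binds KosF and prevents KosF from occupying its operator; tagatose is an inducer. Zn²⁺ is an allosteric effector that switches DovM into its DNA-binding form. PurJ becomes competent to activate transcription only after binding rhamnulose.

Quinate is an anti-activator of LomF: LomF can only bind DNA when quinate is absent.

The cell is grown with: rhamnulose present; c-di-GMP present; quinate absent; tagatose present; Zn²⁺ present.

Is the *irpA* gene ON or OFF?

c-di-GMP is present, so ZorG is active.
Zn²⁺ is present, so DovM is active.
Quinate is absent, so LomF is active.
Rhamnulose is present, so PurJ is active.
Tagatose is present, so KosF is inactive.
Activator ZorG is present, so *irpA* is transcribed.

ON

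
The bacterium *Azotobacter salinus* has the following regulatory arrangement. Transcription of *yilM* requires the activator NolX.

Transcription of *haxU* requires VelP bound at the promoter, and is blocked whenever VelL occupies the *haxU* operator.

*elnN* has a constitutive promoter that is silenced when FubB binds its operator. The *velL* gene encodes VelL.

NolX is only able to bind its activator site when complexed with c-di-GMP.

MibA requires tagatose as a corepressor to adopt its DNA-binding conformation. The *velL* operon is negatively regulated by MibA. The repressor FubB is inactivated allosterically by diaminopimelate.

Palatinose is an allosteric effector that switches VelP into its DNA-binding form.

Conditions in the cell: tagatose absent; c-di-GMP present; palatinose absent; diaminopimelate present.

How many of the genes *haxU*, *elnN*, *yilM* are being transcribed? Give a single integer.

Tagatose is absent, so MibA is inactive.
With no repressor bound, *velL* is transcribed.
So VelL is produced and active.
Palatinose is absent, so VelP is inactive.
With repressor VelL bound, *haxU* is not transcribed.
→ *haxU* is OFF.
Diaminopimelate is present, so FubB is inactive.
With no repressor bound, *elnN* is transcribed.
→ *elnN* is ON.
c-di-GMP is present, so NolX is active.
No repressor is bound and NolX is active, so *yilM* is transcribed.
→ *yilM* is ON.
2 of the 3 genes are transcribed.

2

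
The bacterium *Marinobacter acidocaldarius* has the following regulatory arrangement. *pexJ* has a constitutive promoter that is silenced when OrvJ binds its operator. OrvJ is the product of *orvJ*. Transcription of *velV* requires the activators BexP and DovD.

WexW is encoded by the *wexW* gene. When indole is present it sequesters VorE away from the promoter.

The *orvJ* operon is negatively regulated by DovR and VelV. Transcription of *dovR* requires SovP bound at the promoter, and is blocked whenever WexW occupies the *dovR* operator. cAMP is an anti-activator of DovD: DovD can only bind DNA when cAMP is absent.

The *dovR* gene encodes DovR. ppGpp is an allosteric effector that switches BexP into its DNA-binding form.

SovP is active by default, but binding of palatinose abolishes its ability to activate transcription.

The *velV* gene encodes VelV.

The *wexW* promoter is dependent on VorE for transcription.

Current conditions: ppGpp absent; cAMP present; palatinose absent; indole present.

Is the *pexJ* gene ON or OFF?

Indole is present, so VorE is inactive.
Required activator VorE is absent, so *wexW* is not transcribed.
So WexW is not produced.
Palatinose is absent, so SovP is active.
No repressor is bound and SovP is active, so *dovR* is transcribed.
So DovR is produced and active.
ppGpp is absent, so BexP is inactive.
cAMP is present, so DovD is inactive.
Required activator BexP is absent, so *velV* is not transcribed.
So VelV is not produced.
With repressor DovR bound, *orvJ* is not transcribed.
So OrvJ is not produced.
With no repressor bound, *pexJ* is transcribed.

ON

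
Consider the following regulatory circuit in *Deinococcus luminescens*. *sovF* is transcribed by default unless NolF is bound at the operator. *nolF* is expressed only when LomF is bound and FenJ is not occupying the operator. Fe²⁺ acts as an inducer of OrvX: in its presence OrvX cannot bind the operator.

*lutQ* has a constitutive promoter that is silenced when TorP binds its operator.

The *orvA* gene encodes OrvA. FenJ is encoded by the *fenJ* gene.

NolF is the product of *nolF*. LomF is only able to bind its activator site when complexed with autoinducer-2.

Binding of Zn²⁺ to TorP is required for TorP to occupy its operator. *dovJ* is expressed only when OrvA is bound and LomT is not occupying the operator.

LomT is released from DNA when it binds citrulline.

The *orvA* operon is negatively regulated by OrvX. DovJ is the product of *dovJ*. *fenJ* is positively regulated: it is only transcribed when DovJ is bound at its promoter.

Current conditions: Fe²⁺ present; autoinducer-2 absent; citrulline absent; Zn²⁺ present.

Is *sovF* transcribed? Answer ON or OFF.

Fe²⁺ is present, so OrvX is inactive.
With no repressor bound, *orvA* is transcribed.
So OrvA is produced and active.
Citrulline is absent, so LomT is active.
With repressor LomT bound, *dovJ* is not transcribed.
So DovJ is not produced.
Required activator DovJ is absent, so *fenJ* is not transcribed.
So FenJ is not produced.
Autoinducer-2 is absent, so LomF is inactive.
Required activator LomF is absent, so *nolF* is not transcribed.
So NolF is not produced.
With no repressor bound, *sovF* is transcribed.

ON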